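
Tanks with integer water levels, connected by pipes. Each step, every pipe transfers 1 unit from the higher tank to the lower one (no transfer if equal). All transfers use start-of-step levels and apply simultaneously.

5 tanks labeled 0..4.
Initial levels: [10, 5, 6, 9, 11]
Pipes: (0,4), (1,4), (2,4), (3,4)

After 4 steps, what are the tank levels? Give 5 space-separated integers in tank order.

Answer: 8 8 8 8 9

Derivation:
Step 1: flows [4->0,4->1,4->2,4->3] -> levels [11 6 7 10 7]
Step 2: flows [0->4,4->1,2=4,3->4] -> levels [10 7 7 9 8]
Step 3: flows [0->4,4->1,4->2,3->4] -> levels [9 8 8 8 8]
Step 4: flows [0->4,1=4,2=4,3=4] -> levels [8 8 8 8 9]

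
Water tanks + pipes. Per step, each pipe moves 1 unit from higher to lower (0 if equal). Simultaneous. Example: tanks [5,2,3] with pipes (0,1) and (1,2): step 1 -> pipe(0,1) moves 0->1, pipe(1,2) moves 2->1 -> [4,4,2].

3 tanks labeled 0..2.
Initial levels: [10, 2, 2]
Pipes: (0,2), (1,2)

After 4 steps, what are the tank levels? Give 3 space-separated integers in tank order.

Step 1: flows [0->2,1=2] -> levels [9 2 3]
Step 2: flows [0->2,2->1] -> levels [8 3 3]
Step 3: flows [0->2,1=2] -> levels [7 3 4]
Step 4: flows [0->2,2->1] -> levels [6 4 4]

Answer: 6 4 4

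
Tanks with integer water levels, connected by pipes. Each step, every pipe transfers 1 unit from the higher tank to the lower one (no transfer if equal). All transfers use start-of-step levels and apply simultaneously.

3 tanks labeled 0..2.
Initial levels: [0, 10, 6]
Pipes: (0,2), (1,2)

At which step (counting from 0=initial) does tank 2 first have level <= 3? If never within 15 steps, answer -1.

Answer: -1

Derivation:
Step 1: flows [2->0,1->2] -> levels [1 9 6]
Step 2: flows [2->0,1->2] -> levels [2 8 6]
Step 3: flows [2->0,1->2] -> levels [3 7 6]
Step 4: flows [2->0,1->2] -> levels [4 6 6]
Step 5: flows [2->0,1=2] -> levels [5 6 5]
Step 6: flows [0=2,1->2] -> levels [5 5 6]
Step 7: flows [2->0,2->1] -> levels [6 6 4]
Step 8: flows [0->2,1->2] -> levels [5 5 6]
  -> period-2 cycle (repeats step 6); tank 2 never drops to <=3
Tank 2 never reaches <=3 within 15 steps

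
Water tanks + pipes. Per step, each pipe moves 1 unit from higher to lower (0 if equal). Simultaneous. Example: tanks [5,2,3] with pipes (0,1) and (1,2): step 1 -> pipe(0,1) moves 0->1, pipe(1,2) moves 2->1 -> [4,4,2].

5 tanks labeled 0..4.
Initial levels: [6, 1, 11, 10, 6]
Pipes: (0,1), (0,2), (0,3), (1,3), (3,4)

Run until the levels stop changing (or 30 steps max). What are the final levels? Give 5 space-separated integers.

Answer: 8 7 7 5 7

Derivation:
Step 1: flows [0->1,2->0,3->0,3->1,3->4] -> levels [7 3 10 7 7]
Step 2: flows [0->1,2->0,0=3,3->1,3=4] -> levels [7 5 9 6 7]
Step 3: flows [0->1,2->0,0->3,3->1,4->3] -> levels [6 7 8 7 6]
Step 4: flows [1->0,2->0,3->0,1=3,3->4] -> levels [9 6 7 5 7]
Step 5: flows [0->1,0->2,0->3,1->3,4->3] -> levels [6 6 8 8 6]
Step 6: flows [0=1,2->0,3->0,3->1,3->4] -> levels [8 7 7 5 7]
Step 7: flows [0->1,0->2,0->3,1->3,4->3] -> levels [5 7 8 8 6]
Step 8: flows [1->0,2->0,3->0,3->1,3->4] -> levels [8 7 7 5 7]
  -> period-2 cycle: step 8 state = step 6 state; never stabilizes
  -> state at step 30: (30-6) mod 2 = 0, same as step 6 -> [8 7 7 5 7]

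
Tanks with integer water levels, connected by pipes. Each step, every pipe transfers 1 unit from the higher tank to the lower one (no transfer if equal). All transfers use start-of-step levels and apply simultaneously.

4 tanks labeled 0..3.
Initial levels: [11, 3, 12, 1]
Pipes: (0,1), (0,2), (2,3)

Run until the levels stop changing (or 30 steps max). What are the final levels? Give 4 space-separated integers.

Step 1: flows [0->1,2->0,2->3] -> levels [11 4 10 2]
Step 2: flows [0->1,0->2,2->3] -> levels [9 5 10 3]
Step 3: flows [0->1,2->0,2->3] -> levels [9 6 8 4]
Step 4: flows [0->1,0->2,2->3] -> levels [7 7 8 5]
Step 5: flows [0=1,2->0,2->3] -> levels [8 7 6 6]
Step 6: flows [0->1,0->2,2=3] -> levels [6 8 7 6]
Step 7: flows [1->0,2->0,2->3] -> levels [8 7 5 7]
Step 8: flows [0->1,0->2,3->2] -> levels [6 8 7 6]
  -> period-2 cycle: step 8 state = step 6 state; never stabilizes
  -> state at step 30: (30-6) mod 2 = 0, same as step 6 -> [6 8 7 6]

Answer: 6 8 7 6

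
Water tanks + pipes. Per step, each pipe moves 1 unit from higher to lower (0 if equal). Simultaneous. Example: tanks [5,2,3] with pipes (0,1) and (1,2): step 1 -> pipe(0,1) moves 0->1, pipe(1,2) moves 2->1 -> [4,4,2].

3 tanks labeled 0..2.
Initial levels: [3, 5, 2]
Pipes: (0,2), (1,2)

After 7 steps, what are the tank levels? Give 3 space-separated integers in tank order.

Answer: 3 3 4

Derivation:
Step 1: flows [0->2,1->2] -> levels [2 4 4]
Step 2: flows [2->0,1=2] -> levels [3 4 3]
Step 3: flows [0=2,1->2] -> levels [3 3 4]
Step 4: flows [2->0,2->1] -> levels [4 4 2]
Step 5: flows [0->2,1->2] -> levels [3 3 4]
  -> period-2 cycle: step 5 state = step 3 state
  -> state at step 7: (7-3) mod 2 = 0, same as step 3 -> [3 3 4]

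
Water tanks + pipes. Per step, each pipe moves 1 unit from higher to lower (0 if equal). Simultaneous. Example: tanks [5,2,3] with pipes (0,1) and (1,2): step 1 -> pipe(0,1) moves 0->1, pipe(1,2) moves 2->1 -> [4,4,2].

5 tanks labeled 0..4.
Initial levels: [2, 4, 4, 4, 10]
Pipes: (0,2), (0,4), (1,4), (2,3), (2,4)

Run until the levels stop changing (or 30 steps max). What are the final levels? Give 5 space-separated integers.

Step 1: flows [2->0,4->0,4->1,2=3,4->2] -> levels [4 5 4 4 7]
Step 2: flows [0=2,4->0,4->1,2=3,4->2] -> levels [5 6 5 4 4]
Step 3: flows [0=2,0->4,1->4,2->3,2->4] -> levels [4 5 3 5 7]
Step 4: flows [0->2,4->0,4->1,3->2,4->2] -> levels [4 6 6 4 4]
Step 5: flows [2->0,0=4,1->4,2->3,2->4] -> levels [5 5 3 5 6]
Step 6: flows [0->2,4->0,4->1,3->2,4->2] -> levels [5 6 6 4 3]
Step 7: flows [2->0,0->4,1->4,2->3,2->4] -> levels [5 5 3 5 6]
  -> period-2 cycle: step 7 state = step 5 state; never stabilizes
  -> state at step 30: (30-5) mod 2 = 1, same as step 6 -> [5 6 6 4 3]

Answer: 5 6 6 4 3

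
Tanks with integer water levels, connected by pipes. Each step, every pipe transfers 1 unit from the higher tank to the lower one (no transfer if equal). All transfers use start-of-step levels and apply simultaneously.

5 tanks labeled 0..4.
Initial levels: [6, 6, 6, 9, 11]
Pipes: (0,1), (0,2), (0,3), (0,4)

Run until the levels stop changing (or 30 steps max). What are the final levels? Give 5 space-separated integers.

Answer: 5 8 8 8 9

Derivation:
Step 1: flows [0=1,0=2,3->0,4->0] -> levels [8 6 6 8 10]
Step 2: flows [0->1,0->2,0=3,4->0] -> levels [7 7 7 8 9]
Step 3: flows [0=1,0=2,3->0,4->0] -> levels [9 7 7 7 8]
Step 4: flows [0->1,0->2,0->3,0->4] -> levels [5 8 8 8 9]
Step 5: flows [1->0,2->0,3->0,4->0] -> levels [9 7 7 7 8]
  -> period-2 cycle: step 5 state = step 3 state; never stabilizes
  -> state at step 30: (30-3) mod 2 = 1, same as step 4 -> [5 8 8 8 9]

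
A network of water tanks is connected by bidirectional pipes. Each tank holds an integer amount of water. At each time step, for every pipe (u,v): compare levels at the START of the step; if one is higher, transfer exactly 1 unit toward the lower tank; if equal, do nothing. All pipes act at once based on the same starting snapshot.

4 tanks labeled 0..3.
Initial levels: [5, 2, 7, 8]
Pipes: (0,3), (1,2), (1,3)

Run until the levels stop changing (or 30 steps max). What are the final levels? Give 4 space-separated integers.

Answer: 6 6 5 5

Derivation:
Step 1: flows [3->0,2->1,3->1] -> levels [6 4 6 6]
Step 2: flows [0=3,2->1,3->1] -> levels [6 6 5 5]
Step 3: flows [0->3,1->2,1->3] -> levels [5 4 6 7]
Step 4: flows [3->0,2->1,3->1] -> levels [6 6 5 5]
  -> period-2 cycle: step 4 state = step 2 state; never stabilizes
  -> state at step 30: (30-2) mod 2 = 0, same as step 2 -> [6 6 5 5]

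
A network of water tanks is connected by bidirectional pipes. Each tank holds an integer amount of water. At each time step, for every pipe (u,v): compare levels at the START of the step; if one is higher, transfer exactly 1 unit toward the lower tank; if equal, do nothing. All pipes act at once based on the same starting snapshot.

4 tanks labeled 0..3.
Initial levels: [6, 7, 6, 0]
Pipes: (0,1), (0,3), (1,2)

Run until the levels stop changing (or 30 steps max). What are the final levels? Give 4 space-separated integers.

Step 1: flows [1->0,0->3,1->2] -> levels [6 5 7 1]
Step 2: flows [0->1,0->3,2->1] -> levels [4 7 6 2]
Step 3: flows [1->0,0->3,1->2] -> levels [4 5 7 3]
Step 4: flows [1->0,0->3,2->1] -> levels [4 5 6 4]
Step 5: flows [1->0,0=3,2->1] -> levels [5 5 5 4]
Step 6: flows [0=1,0->3,1=2] -> levels [4 5 5 5]
Step 7: flows [1->0,3->0,1=2] -> levels [6 4 5 4]
Step 8: flows [0->1,0->3,2->1] -> levels [4 6 4 5]
Step 9: flows [1->0,3->0,1->2] -> levels [6 4 5 4]
  -> period-2 cycle: step 9 state = step 7 state; never stabilizes
  -> state at step 30: (30-7) mod 2 = 1, same as step 8 -> [4 6 4 5]

Answer: 4 6 4 5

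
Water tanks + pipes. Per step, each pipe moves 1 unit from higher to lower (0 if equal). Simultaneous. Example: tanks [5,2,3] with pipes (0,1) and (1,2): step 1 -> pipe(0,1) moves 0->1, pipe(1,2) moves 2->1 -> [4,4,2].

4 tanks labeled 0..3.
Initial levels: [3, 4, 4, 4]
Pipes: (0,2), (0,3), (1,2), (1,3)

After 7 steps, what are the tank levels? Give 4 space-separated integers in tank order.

Answer: 5 4 3 3

Derivation:
Step 1: flows [2->0,3->0,1=2,1=3] -> levels [5 4 3 3]
Step 2: flows [0->2,0->3,1->2,1->3] -> levels [3 2 5 5]
Step 3: flows [2->0,3->0,2->1,3->1] -> levels [5 4 3 3]
  -> period-2 cycle: step 3 state = step 1 state
  -> state at step 7: (7-1) mod 2 = 0, same as step 1 -> [5 4 3 3]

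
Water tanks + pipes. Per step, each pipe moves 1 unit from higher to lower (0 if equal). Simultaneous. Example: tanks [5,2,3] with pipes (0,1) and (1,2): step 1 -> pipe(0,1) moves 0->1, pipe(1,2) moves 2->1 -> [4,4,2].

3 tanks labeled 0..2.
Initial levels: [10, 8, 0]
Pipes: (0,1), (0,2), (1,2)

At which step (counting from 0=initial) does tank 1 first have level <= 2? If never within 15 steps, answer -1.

Answer: -1

Derivation:
Step 1: flows [0->1,0->2,1->2] -> levels [8 8 2]
Step 2: flows [0=1,0->2,1->2] -> levels [7 7 4]
Step 3: flows [0=1,0->2,1->2] -> levels [6 6 6]
Step 4: flows [0=1,0=2,1=2] -> levels [6 6 6]
  -> stable; tank 1 stays at 6 > 2
Tank 1 never reaches <=2 within 15 steps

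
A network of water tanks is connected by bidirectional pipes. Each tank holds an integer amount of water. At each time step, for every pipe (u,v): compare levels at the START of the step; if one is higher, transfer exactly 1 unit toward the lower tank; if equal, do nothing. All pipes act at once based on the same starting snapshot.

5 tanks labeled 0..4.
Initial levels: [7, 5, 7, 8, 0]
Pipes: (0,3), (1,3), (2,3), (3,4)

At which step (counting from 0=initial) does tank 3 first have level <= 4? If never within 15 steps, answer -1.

Answer: 1

Derivation:
Step 1: flows [3->0,3->1,3->2,3->4] -> levels [8 6 8 4 1]
Tank 3 first reaches <=4 at step 1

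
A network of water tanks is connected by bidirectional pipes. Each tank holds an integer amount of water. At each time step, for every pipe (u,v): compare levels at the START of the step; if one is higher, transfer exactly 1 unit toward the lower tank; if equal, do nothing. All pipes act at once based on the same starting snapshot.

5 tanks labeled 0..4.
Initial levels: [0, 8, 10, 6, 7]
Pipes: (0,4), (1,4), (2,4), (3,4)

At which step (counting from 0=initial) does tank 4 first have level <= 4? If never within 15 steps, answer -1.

Step 1: flows [4->0,1->4,2->4,4->3] -> levels [1 7 9 7 7]
Step 2: flows [4->0,1=4,2->4,3=4] -> levels [2 7 8 7 7]
Step 3: flows [4->0,1=4,2->4,3=4] -> levels [3 7 7 7 7]
Step 4: flows [4->0,1=4,2=4,3=4] -> levels [4 7 7 7 6]
Step 5: flows [4->0,1->4,2->4,3->4] -> levels [5 6 6 6 8]
Step 6: flows [4->0,4->1,4->2,4->3] -> levels [6 7 7 7 4]
Tank 4 first reaches <=4 at step 6

Answer: 6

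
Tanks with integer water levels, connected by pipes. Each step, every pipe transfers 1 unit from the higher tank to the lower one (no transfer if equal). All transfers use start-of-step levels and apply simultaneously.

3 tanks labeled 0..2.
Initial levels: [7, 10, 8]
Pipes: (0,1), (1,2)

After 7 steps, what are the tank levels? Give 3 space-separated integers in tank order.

Answer: 9 7 9

Derivation:
Step 1: flows [1->0,1->2] -> levels [8 8 9]
Step 2: flows [0=1,2->1] -> levels [8 9 8]
Step 3: flows [1->0,1->2] -> levels [9 7 9]
Step 4: flows [0->1,2->1] -> levels [8 9 8]
  -> period-2 cycle: step 4 state = step 2 state
  -> state at step 7: (7-2) mod 2 = 1, same as step 3 -> [9 7 9]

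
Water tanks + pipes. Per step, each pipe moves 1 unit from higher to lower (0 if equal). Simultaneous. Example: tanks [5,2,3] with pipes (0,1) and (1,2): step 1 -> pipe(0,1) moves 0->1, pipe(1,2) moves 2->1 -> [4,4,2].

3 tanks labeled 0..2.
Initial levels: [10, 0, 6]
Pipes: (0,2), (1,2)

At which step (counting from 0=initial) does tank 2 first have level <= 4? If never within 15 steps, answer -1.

Step 1: flows [0->2,2->1] -> levels [9 1 6]
Step 2: flows [0->2,2->1] -> levels [8 2 6]
Step 3: flows [0->2,2->1] -> levels [7 3 6]
Step 4: flows [0->2,2->1] -> levels [6 4 6]
Step 5: flows [0=2,2->1] -> levels [6 5 5]
Step 6: flows [0->2,1=2] -> levels [5 5 6]
Step 7: flows [2->0,2->1] -> levels [6 6 4]
Tank 2 first reaches <=4 at step 7

Answer: 7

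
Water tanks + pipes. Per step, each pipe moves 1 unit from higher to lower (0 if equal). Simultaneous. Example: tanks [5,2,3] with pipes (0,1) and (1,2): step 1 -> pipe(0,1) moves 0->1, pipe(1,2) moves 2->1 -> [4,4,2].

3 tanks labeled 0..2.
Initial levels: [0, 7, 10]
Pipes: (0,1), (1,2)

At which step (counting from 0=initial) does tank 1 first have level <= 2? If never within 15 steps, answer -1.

Answer: -1

Derivation:
Step 1: flows [1->0,2->1] -> levels [1 7 9]
Step 2: flows [1->0,2->1] -> levels [2 7 8]
Step 3: flows [1->0,2->1] -> levels [3 7 7]
Step 4: flows [1->0,1=2] -> levels [4 6 7]
Step 5: flows [1->0,2->1] -> levels [5 6 6]
Step 6: flows [1->0,1=2] -> levels [6 5 6]
Step 7: flows [0->1,2->1] -> levels [5 7 5]
Step 8: flows [1->0,1->2] -> levels [6 5 6]
  -> period-2 cycle (repeats step 6); tank 1 never drops to <=2
Tank 1 never reaches <=2 within 15 steps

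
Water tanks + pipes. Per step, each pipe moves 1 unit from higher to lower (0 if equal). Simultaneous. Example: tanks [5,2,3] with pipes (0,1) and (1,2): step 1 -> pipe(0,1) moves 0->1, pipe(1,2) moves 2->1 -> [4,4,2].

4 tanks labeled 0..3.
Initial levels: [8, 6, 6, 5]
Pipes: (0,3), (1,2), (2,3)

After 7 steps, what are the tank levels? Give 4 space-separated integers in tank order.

Step 1: flows [0->3,1=2,2->3] -> levels [7 6 5 7]
Step 2: flows [0=3,1->2,3->2] -> levels [7 5 7 6]
Step 3: flows [0->3,2->1,2->3] -> levels [6 6 5 8]
Step 4: flows [3->0,1->2,3->2] -> levels [7 5 7 6]
  -> period-2 cycle: step 4 state = step 2 state
  -> state at step 7: (7-2) mod 2 = 1, same as step 3 -> [6 6 5 8]

Answer: 6 6 5 8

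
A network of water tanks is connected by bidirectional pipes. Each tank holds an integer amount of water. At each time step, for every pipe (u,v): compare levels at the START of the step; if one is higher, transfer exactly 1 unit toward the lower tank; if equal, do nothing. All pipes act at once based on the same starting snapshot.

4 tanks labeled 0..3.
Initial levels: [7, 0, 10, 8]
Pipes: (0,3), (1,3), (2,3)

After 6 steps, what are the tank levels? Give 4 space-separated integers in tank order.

Step 1: flows [3->0,3->1,2->3] -> levels [8 1 9 7]
Step 2: flows [0->3,3->1,2->3] -> levels [7 2 8 8]
Step 3: flows [3->0,3->1,2=3] -> levels [8 3 8 6]
Step 4: flows [0->3,3->1,2->3] -> levels [7 4 7 7]
Step 5: flows [0=3,3->1,2=3] -> levels [7 5 7 6]
Step 6: flows [0->3,3->1,2->3] -> levels [6 6 6 7]

Answer: 6 6 6 7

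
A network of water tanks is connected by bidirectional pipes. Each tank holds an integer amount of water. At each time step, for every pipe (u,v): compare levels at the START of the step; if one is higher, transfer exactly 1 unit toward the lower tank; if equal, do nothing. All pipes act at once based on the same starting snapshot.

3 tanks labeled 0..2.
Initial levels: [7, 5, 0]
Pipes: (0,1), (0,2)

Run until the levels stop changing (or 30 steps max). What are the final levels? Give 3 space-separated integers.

Answer: 4 4 4

Derivation:
Step 1: flows [0->1,0->2] -> levels [5 6 1]
Step 2: flows [1->0,0->2] -> levels [5 5 2]
Step 3: flows [0=1,0->2] -> levels [4 5 3]
Step 4: flows [1->0,0->2] -> levels [4 4 4]
Step 5: flows [0=1,0=2] -> levels [4 4 4]
  -> stable (no change)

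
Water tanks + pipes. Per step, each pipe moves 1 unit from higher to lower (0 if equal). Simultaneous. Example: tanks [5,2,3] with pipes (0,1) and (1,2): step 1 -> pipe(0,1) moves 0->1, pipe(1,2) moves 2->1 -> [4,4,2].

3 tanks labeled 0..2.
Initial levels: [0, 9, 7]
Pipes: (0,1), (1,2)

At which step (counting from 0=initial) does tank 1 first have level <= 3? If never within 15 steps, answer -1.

Answer: -1

Derivation:
Step 1: flows [1->0,1->2] -> levels [1 7 8]
Step 2: flows [1->0,2->1] -> levels [2 7 7]
Step 3: flows [1->0,1=2] -> levels [3 6 7]
Step 4: flows [1->0,2->1] -> levels [4 6 6]
Step 5: flows [1->0,1=2] -> levels [5 5 6]
Step 6: flows [0=1,2->1] -> levels [5 6 5]
Step 7: flows [1->0,1->2] -> levels [6 4 6]
Step 8: flows [0->1,2->1] -> levels [5 6 5]
  -> period-2 cycle (repeats step 6); tank 1 never drops to <=3
Tank 1 never reaches <=3 within 15 steps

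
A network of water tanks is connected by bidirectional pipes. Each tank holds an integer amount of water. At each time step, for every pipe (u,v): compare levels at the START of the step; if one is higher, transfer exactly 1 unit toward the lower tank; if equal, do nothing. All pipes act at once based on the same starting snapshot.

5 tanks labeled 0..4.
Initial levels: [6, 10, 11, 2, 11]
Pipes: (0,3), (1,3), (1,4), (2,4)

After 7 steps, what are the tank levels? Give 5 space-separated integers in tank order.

Step 1: flows [0->3,1->3,4->1,2=4] -> levels [5 10 11 4 10]
Step 2: flows [0->3,1->3,1=4,2->4] -> levels [4 9 10 6 11]
Step 3: flows [3->0,1->3,4->1,4->2] -> levels [5 9 11 6 9]
Step 4: flows [3->0,1->3,1=4,2->4] -> levels [6 8 10 6 10]
Step 5: flows [0=3,1->3,4->1,2=4] -> levels [6 8 10 7 9]
Step 6: flows [3->0,1->3,4->1,2->4] -> levels [7 8 9 7 9]
Step 7: flows [0=3,1->3,4->1,2=4] -> levels [7 8 9 8 8]

Answer: 7 8 9 8 8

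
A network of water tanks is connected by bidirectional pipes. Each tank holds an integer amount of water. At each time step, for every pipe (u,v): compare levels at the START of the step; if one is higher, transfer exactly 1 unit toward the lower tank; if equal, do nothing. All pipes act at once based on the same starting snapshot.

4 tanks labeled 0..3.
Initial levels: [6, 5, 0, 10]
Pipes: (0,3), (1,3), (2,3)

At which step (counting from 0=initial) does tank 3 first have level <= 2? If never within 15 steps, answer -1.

Step 1: flows [3->0,3->1,3->2] -> levels [7 6 1 7]
Step 2: flows [0=3,3->1,3->2] -> levels [7 7 2 5]
Step 3: flows [0->3,1->3,3->2] -> levels [6 6 3 6]
Step 4: flows [0=3,1=3,3->2] -> levels [6 6 4 5]
Step 5: flows [0->3,1->3,3->2] -> levels [5 5 5 6]
Step 6: flows [3->0,3->1,3->2] -> levels [6 6 6 3]
Step 7: flows [0->3,1->3,2->3] -> levels [5 5 5 6]
  -> period-2 cycle (repeats step 5); tank 3 never drops to <=2
Tank 3 never reaches <=2 within 15 steps

Answer: -1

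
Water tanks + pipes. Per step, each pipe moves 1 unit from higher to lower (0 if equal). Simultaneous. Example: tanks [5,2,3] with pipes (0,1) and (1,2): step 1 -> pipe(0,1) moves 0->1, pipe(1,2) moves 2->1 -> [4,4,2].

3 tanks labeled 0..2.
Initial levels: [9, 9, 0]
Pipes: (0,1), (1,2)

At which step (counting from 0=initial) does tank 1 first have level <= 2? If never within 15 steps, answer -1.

Answer: -1

Derivation:
Step 1: flows [0=1,1->2] -> levels [9 8 1]
Step 2: flows [0->1,1->2] -> levels [8 8 2]
Step 3: flows [0=1,1->2] -> levels [8 7 3]
Step 4: flows [0->1,1->2] -> levels [7 7 4]
Step 5: flows [0=1,1->2] -> levels [7 6 5]
Step 6: flows [0->1,1->2] -> levels [6 6 6]
Step 7: flows [0=1,1=2] -> levels [6 6 6]
  -> stable; tank 1 stays at 6 > 2
Tank 1 never reaches <=2 within 15 steps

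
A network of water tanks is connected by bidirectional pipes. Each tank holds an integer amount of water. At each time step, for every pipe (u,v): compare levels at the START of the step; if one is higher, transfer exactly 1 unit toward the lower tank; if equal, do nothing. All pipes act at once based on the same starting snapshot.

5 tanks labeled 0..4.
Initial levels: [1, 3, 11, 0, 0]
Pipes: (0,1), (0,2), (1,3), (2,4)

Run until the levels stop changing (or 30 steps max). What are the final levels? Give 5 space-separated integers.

Answer: 3 4 2 2 4

Derivation:
Step 1: flows [1->0,2->0,1->3,2->4] -> levels [3 1 9 1 1]
Step 2: flows [0->1,2->0,1=3,2->4] -> levels [3 2 7 1 2]
Step 3: flows [0->1,2->0,1->3,2->4] -> levels [3 2 5 2 3]
Step 4: flows [0->1,2->0,1=3,2->4] -> levels [3 3 3 2 4]
Step 5: flows [0=1,0=2,1->3,4->2] -> levels [3 2 4 3 3]
Step 6: flows [0->1,2->0,3->1,2->4] -> levels [3 4 2 2 4]
Step 7: flows [1->0,0->2,1->3,4->2] -> levels [3 2 4 3 3]
  -> period-2 cycle: step 7 state = step 5 state; never stabilizes
  -> state at step 30: (30-5) mod 2 = 1, same as step 6 -> [3 4 2 2 4]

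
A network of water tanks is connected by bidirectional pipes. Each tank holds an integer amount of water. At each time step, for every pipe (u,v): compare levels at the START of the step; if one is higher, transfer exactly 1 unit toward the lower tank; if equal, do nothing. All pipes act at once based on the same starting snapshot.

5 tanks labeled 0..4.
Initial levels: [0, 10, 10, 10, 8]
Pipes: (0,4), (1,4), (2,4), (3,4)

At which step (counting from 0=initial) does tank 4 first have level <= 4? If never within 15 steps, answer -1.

Step 1: flows [4->0,1->4,2->4,3->4] -> levels [1 9 9 9 10]
Step 2: flows [4->0,4->1,4->2,4->3] -> levels [2 10 10 10 6]
Step 3: flows [4->0,1->4,2->4,3->4] -> levels [3 9 9 9 8]
Step 4: flows [4->0,1->4,2->4,3->4] -> levels [4 8 8 8 10]
Step 5: flows [4->0,4->1,4->2,4->3] -> levels [5 9 9 9 6]
Step 6: flows [4->0,1->4,2->4,3->4] -> levels [6 8 8 8 8]
Step 7: flows [4->0,1=4,2=4,3=4] -> levels [7 8 8 8 7]
Step 8: flows [0=4,1->4,2->4,3->4] -> levels [7 7 7 7 10]
Step 9: flows [4->0,4->1,4->2,4->3] -> levels [8 8 8 8 6]
Step 10: flows [0->4,1->4,2->4,3->4] -> levels [7 7 7 7 10]
  -> period-2 cycle (repeats step 8); tank 4 never drops to <=4
Tank 4 never reaches <=4 within 15 steps

Answer: -1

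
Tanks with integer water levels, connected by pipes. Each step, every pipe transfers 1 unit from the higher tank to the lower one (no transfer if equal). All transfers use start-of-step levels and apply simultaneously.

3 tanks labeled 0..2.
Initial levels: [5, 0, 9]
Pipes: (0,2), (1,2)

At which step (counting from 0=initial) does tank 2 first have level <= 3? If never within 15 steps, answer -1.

Answer: -1

Derivation:
Step 1: flows [2->0,2->1] -> levels [6 1 7]
Step 2: flows [2->0,2->1] -> levels [7 2 5]
Step 3: flows [0->2,2->1] -> levels [6 3 5]
Step 4: flows [0->2,2->1] -> levels [5 4 5]
Step 5: flows [0=2,2->1] -> levels [5 5 4]
Step 6: flows [0->2,1->2] -> levels [4 4 6]
Step 7: flows [2->0,2->1] -> levels [5 5 4]
  -> period-2 cycle (repeats step 5); tank 2 never drops to <=3
Tank 2 never reaches <=3 within 15 steps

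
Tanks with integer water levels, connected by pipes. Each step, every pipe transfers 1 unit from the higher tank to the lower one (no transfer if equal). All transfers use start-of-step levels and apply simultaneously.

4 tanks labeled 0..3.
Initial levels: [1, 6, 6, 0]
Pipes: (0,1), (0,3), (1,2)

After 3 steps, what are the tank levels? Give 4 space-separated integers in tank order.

Answer: 2 4 5 2

Derivation:
Step 1: flows [1->0,0->3,1=2] -> levels [1 5 6 1]
Step 2: flows [1->0,0=3,2->1] -> levels [2 5 5 1]
Step 3: flows [1->0,0->3,1=2] -> levels [2 4 5 2]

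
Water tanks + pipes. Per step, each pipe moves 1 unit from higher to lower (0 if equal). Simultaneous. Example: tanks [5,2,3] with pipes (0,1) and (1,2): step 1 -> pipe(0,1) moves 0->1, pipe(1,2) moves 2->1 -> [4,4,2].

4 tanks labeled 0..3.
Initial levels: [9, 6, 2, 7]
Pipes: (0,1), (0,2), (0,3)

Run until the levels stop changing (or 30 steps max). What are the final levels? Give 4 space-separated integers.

Step 1: flows [0->1,0->2,0->3] -> levels [6 7 3 8]
Step 2: flows [1->0,0->2,3->0] -> levels [7 6 4 7]
Step 3: flows [0->1,0->2,0=3] -> levels [5 7 5 7]
Step 4: flows [1->0,0=2,3->0] -> levels [7 6 5 6]
Step 5: flows [0->1,0->2,0->3] -> levels [4 7 6 7]
Step 6: flows [1->0,2->0,3->0] -> levels [7 6 5 6]
  -> period-2 cycle: step 6 state = step 4 state; never stabilizes
  -> state at step 30: (30-4) mod 2 = 0, same as step 4 -> [7 6 5 6]

Answer: 7 6 5 6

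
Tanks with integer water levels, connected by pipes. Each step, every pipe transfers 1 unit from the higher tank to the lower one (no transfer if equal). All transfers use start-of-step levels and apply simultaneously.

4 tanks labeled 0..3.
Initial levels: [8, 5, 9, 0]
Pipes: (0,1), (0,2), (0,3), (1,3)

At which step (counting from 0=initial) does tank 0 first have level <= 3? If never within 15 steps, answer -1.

Answer: -1

Derivation:
Step 1: flows [0->1,2->0,0->3,1->3] -> levels [7 5 8 2]
Step 2: flows [0->1,2->0,0->3,1->3] -> levels [6 5 7 4]
Step 3: flows [0->1,2->0,0->3,1->3] -> levels [5 5 6 6]
Step 4: flows [0=1,2->0,3->0,3->1] -> levels [7 6 5 4]
Step 5: flows [0->1,0->2,0->3,1->3] -> levels [4 6 6 6]
Step 6: flows [1->0,2->0,3->0,1=3] -> levels [7 5 5 5]
Step 7: flows [0->1,0->2,0->3,1=3] -> levels [4 6 6 6]
  -> period-2 cycle (repeats step 5); tank 0 never drops to <=3
Tank 0 never reaches <=3 within 15 steps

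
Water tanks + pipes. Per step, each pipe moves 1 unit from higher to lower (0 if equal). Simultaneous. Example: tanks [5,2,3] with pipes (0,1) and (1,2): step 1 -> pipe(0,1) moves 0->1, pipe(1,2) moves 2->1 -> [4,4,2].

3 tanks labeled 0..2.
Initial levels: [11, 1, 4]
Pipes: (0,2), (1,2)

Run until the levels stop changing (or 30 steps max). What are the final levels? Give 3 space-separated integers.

Answer: 5 5 6

Derivation:
Step 1: flows [0->2,2->1] -> levels [10 2 4]
Step 2: flows [0->2,2->1] -> levels [9 3 4]
Step 3: flows [0->2,2->1] -> levels [8 4 4]
Step 4: flows [0->2,1=2] -> levels [7 4 5]
Step 5: flows [0->2,2->1] -> levels [6 5 5]
Step 6: flows [0->2,1=2] -> levels [5 5 6]
Step 7: flows [2->0,2->1] -> levels [6 6 4]
Step 8: flows [0->2,1->2] -> levels [5 5 6]
  -> period-2 cycle: step 8 state = step 6 state; never stabilizes
  -> state at step 30: (30-6) mod 2 = 0, same as step 6 -> [5 5 6]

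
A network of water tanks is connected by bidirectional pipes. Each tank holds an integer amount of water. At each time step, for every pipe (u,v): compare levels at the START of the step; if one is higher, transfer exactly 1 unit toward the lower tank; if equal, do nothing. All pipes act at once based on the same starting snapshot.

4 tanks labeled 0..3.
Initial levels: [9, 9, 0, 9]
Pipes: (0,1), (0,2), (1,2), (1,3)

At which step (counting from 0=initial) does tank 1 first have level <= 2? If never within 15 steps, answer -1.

Step 1: flows [0=1,0->2,1->2,1=3] -> levels [8 8 2 9]
Step 2: flows [0=1,0->2,1->2,3->1] -> levels [7 8 4 8]
Step 3: flows [1->0,0->2,1->2,1=3] -> levels [7 6 6 8]
Step 4: flows [0->1,0->2,1=2,3->1] -> levels [5 8 7 7]
Step 5: flows [1->0,2->0,1->2,1->3] -> levels [7 5 7 8]
Step 6: flows [0->1,0=2,2->1,3->1] -> levels [6 8 6 7]
Step 7: flows [1->0,0=2,1->2,1->3] -> levels [7 5 7 8]
  -> period-2 cycle (repeats step 5); tank 1 never drops to <=2
Tank 1 never reaches <=2 within 15 steps

Answer: -1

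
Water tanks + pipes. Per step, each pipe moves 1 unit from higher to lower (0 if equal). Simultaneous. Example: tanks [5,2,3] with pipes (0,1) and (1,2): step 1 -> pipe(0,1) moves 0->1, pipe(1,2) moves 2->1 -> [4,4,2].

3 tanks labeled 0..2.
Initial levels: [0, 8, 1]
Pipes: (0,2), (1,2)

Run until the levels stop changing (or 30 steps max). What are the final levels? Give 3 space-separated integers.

Step 1: flows [2->0,1->2] -> levels [1 7 1]
Step 2: flows [0=2,1->2] -> levels [1 6 2]
Step 3: flows [2->0,1->2] -> levels [2 5 2]
Step 4: flows [0=2,1->2] -> levels [2 4 3]
Step 5: flows [2->0,1->2] -> levels [3 3 3]
Step 6: flows [0=2,1=2] -> levels [3 3 3]
  -> stable (no change)

Answer: 3 3 3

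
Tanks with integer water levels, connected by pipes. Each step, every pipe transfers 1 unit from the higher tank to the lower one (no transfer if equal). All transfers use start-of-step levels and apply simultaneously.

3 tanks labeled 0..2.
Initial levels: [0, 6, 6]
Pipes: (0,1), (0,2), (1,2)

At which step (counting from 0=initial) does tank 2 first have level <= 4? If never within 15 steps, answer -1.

Step 1: flows [1->0,2->0,1=2] -> levels [2 5 5]
Step 2: flows [1->0,2->0,1=2] -> levels [4 4 4]
Tank 2 first reaches <=4 at step 2

Answer: 2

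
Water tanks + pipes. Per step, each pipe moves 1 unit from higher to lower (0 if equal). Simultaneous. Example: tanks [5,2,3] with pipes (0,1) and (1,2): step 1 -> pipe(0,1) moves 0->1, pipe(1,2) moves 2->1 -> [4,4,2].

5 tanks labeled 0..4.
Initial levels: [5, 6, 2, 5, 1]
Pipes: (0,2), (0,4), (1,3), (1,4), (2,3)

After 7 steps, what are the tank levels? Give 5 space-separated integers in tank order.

Answer: 4 3 3 5 4

Derivation:
Step 1: flows [0->2,0->4,1->3,1->4,3->2] -> levels [3 4 4 5 3]
Step 2: flows [2->0,0=4,3->1,1->4,3->2] -> levels [4 4 4 3 4]
Step 3: flows [0=2,0=4,1->3,1=4,2->3] -> levels [4 3 3 5 4]
Step 4: flows [0->2,0=4,3->1,4->1,3->2] -> levels [3 5 5 3 3]
Step 5: flows [2->0,0=4,1->3,1->4,2->3] -> levels [4 3 3 5 4]
  -> period-2 cycle: step 5 state = step 3 state
  -> state at step 7: (7-3) mod 2 = 0, same as step 3 -> [4 3 3 5 4]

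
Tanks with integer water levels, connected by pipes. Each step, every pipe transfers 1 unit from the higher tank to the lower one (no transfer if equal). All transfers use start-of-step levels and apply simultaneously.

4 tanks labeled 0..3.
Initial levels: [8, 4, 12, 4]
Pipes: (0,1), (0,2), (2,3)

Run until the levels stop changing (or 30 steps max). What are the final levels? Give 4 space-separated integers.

Answer: 7 7 7 7

Derivation:
Step 1: flows [0->1,2->0,2->3] -> levels [8 5 10 5]
Step 2: flows [0->1,2->0,2->3] -> levels [8 6 8 6]
Step 3: flows [0->1,0=2,2->3] -> levels [7 7 7 7]
Step 4: flows [0=1,0=2,2=3] -> levels [7 7 7 7]
  -> stable (no change)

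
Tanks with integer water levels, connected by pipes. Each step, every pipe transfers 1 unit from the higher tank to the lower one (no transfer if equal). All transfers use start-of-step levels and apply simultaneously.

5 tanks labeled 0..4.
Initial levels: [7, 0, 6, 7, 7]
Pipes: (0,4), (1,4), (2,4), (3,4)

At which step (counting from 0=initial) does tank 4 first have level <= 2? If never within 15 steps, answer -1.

Answer: -1

Derivation:
Step 1: flows [0=4,4->1,4->2,3=4] -> levels [7 1 7 7 5]
Step 2: flows [0->4,4->1,2->4,3->4] -> levels [6 2 6 6 7]
Step 3: flows [4->0,4->1,4->2,4->3] -> levels [7 3 7 7 3]
Step 4: flows [0->4,1=4,2->4,3->4] -> levels [6 3 6 6 6]
Step 5: flows [0=4,4->1,2=4,3=4] -> levels [6 4 6 6 5]
Step 6: flows [0->4,4->1,2->4,3->4] -> levels [5 5 5 5 7]
Step 7: flows [4->0,4->1,4->2,4->3] -> levels [6 6 6 6 3]
Step 8: flows [0->4,1->4,2->4,3->4] -> levels [5 5 5 5 7]
  -> period-2 cycle (repeats step 6); tank 4 never drops to <=2
Tank 4 never reaches <=2 within 15 steps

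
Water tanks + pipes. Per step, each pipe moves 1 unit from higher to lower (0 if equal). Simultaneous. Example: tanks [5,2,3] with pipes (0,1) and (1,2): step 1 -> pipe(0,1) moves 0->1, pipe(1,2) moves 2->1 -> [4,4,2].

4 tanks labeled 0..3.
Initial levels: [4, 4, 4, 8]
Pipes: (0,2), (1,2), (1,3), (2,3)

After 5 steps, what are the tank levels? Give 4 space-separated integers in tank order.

Answer: 5 4 5 6

Derivation:
Step 1: flows [0=2,1=2,3->1,3->2] -> levels [4 5 5 6]
Step 2: flows [2->0,1=2,3->1,3->2] -> levels [5 6 5 4]
Step 3: flows [0=2,1->2,1->3,2->3] -> levels [5 4 5 6]
Step 4: flows [0=2,2->1,3->1,3->2] -> levels [5 6 5 4]
  -> period-2 cycle: step 4 state = step 2 state
  -> state at step 5: (5-2) mod 2 = 1, same as step 3 -> [5 4 5 6]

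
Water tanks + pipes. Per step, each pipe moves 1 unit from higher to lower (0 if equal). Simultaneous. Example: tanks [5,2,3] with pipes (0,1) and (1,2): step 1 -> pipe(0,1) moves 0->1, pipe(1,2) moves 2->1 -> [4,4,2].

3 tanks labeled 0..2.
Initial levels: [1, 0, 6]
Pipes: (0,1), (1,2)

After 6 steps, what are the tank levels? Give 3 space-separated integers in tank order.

Step 1: flows [0->1,2->1] -> levels [0 2 5]
Step 2: flows [1->0,2->1] -> levels [1 2 4]
Step 3: flows [1->0,2->1] -> levels [2 2 3]
Step 4: flows [0=1,2->1] -> levels [2 3 2]
Step 5: flows [1->0,1->2] -> levels [3 1 3]
Step 6: flows [0->1,2->1] -> levels [2 3 2]

Answer: 2 3 2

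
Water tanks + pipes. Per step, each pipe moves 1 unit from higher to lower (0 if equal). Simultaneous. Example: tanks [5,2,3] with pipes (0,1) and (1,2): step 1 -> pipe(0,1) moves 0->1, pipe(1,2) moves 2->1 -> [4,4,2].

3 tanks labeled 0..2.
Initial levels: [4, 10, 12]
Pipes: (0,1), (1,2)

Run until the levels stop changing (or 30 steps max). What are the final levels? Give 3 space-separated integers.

Answer: 8 10 8

Derivation:
Step 1: flows [1->0,2->1] -> levels [5 10 11]
Step 2: flows [1->0,2->1] -> levels [6 10 10]
Step 3: flows [1->0,1=2] -> levels [7 9 10]
Step 4: flows [1->0,2->1] -> levels [8 9 9]
Step 5: flows [1->0,1=2] -> levels [9 8 9]
Step 6: flows [0->1,2->1] -> levels [8 10 8]
Step 7: flows [1->0,1->2] -> levels [9 8 9]
  -> period-2 cycle: step 7 state = step 5 state; never stabilizes
  -> state at step 30: (30-5) mod 2 = 1, same as step 6 -> [8 10 8]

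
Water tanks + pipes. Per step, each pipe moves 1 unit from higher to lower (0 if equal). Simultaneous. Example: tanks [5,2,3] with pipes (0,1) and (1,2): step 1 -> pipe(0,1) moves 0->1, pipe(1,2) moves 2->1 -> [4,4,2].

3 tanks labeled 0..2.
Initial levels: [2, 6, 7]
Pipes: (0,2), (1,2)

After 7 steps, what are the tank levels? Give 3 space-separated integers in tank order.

Answer: 5 5 5

Derivation:
Step 1: flows [2->0,2->1] -> levels [3 7 5]
Step 2: flows [2->0,1->2] -> levels [4 6 5]
Step 3: flows [2->0,1->2] -> levels [5 5 5]
Step 4: flows [0=2,1=2] -> levels [5 5 5]
  -> stable; steps 5..7 unchanged -> [5 5 5]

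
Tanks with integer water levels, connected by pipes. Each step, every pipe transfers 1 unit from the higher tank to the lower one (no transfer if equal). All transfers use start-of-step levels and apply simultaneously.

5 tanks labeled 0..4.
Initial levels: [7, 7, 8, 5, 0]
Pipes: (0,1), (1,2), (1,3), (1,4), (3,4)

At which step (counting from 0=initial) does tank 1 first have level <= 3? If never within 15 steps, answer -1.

Answer: -1

Derivation:
Step 1: flows [0=1,2->1,1->3,1->4,3->4] -> levels [7 6 7 5 2]
Step 2: flows [0->1,2->1,1->3,1->4,3->4] -> levels [6 6 6 5 4]
Step 3: flows [0=1,1=2,1->3,1->4,3->4] -> levels [6 4 6 5 6]
Step 4: flows [0->1,2->1,3->1,4->1,4->3] -> levels [5 8 5 5 4]
Step 5: flows [1->0,1->2,1->3,1->4,3->4] -> levels [6 4 6 5 6]
  -> period-2 cycle (repeats step 3); tank 1 never drops to <=3
Tank 1 never reaches <=3 within 15 steps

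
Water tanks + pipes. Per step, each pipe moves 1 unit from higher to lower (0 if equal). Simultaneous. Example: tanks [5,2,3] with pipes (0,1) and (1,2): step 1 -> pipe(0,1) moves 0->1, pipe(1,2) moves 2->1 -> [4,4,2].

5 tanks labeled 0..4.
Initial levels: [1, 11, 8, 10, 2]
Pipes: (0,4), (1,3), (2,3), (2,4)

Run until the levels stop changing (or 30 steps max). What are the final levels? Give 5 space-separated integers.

Step 1: flows [4->0,1->3,3->2,2->4] -> levels [2 10 8 10 2]
Step 2: flows [0=4,1=3,3->2,2->4] -> levels [2 10 8 9 3]
Step 3: flows [4->0,1->3,3->2,2->4] -> levels [3 9 8 9 3]
Step 4: flows [0=4,1=3,3->2,2->4] -> levels [3 9 8 8 4]
Step 5: flows [4->0,1->3,2=3,2->4] -> levels [4 8 7 9 4]
Step 6: flows [0=4,3->1,3->2,2->4] -> levels [4 9 7 7 5]
Step 7: flows [4->0,1->3,2=3,2->4] -> levels [5 8 6 8 5]
Step 8: flows [0=4,1=3,3->2,2->4] -> levels [5 8 6 7 6]
Step 9: flows [4->0,1->3,3->2,2=4] -> levels [6 7 7 7 5]
Step 10: flows [0->4,1=3,2=3,2->4] -> levels [5 7 6 7 7]
Step 11: flows [4->0,1=3,3->2,4->2] -> levels [6 7 8 6 5]
Step 12: flows [0->4,1->3,2->3,2->4] -> levels [5 6 6 8 7]
Step 13: flows [4->0,3->1,3->2,4->2] -> levels [6 7 8 6 5]
  -> period-2 cycle: step 13 state = step 11 state; never stabilizes
  -> state at step 30: (30-11) mod 2 = 1, same as step 12 -> [5 6 6 8 7]

Answer: 5 6 6 8 7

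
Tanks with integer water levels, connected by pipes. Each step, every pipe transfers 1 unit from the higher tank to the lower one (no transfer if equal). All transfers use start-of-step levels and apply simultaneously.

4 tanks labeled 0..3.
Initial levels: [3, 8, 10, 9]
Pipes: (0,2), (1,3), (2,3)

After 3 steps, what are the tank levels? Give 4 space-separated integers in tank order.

Step 1: flows [2->0,3->1,2->3] -> levels [4 9 8 9]
Step 2: flows [2->0,1=3,3->2] -> levels [5 9 8 8]
Step 3: flows [2->0,1->3,2=3] -> levels [6 8 7 9]

Answer: 6 8 7 9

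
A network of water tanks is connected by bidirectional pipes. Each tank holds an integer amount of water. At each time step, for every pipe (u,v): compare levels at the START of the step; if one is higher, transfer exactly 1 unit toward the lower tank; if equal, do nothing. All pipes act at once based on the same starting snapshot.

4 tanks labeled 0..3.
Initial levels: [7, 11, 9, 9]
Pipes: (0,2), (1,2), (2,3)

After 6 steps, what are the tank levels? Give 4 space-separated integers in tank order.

Answer: 9 9 9 9

Derivation:
Step 1: flows [2->0,1->2,2=3] -> levels [8 10 9 9]
Step 2: flows [2->0,1->2,2=3] -> levels [9 9 9 9]
Step 3: flows [0=2,1=2,2=3] -> levels [9 9 9 9]
  -> stable; steps 4..6 unchanged -> [9 9 9 9]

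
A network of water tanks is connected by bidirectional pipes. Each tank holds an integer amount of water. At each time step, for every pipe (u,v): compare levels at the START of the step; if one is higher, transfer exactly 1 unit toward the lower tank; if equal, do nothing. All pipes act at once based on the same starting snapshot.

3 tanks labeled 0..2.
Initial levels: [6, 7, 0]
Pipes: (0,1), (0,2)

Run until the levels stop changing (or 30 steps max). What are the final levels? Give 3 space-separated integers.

Answer: 3 5 5

Derivation:
Step 1: flows [1->0,0->2] -> levels [6 6 1]
Step 2: flows [0=1,0->2] -> levels [5 6 2]
Step 3: flows [1->0,0->2] -> levels [5 5 3]
Step 4: flows [0=1,0->2] -> levels [4 5 4]
Step 5: flows [1->0,0=2] -> levels [5 4 4]
Step 6: flows [0->1,0->2] -> levels [3 5 5]
Step 7: flows [1->0,2->0] -> levels [5 4 4]
  -> period-2 cycle: step 7 state = step 5 state; never stabilizes
  -> state at step 30: (30-5) mod 2 = 1, same as step 6 -> [3 5 5]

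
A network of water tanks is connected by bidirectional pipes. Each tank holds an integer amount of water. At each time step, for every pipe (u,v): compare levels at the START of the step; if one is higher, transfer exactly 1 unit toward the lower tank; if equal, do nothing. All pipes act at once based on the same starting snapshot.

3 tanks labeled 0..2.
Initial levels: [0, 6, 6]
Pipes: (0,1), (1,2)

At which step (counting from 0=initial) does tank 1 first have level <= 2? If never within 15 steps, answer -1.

Answer: -1

Derivation:
Step 1: flows [1->0,1=2] -> levels [1 5 6]
Step 2: flows [1->0,2->1] -> levels [2 5 5]
Step 3: flows [1->0,1=2] -> levels [3 4 5]
Step 4: flows [1->0,2->1] -> levels [4 4 4]
Step 5: flows [0=1,1=2] -> levels [4 4 4]
  -> stable; tank 1 stays at 4 > 2
Tank 1 never reaches <=2 within 15 steps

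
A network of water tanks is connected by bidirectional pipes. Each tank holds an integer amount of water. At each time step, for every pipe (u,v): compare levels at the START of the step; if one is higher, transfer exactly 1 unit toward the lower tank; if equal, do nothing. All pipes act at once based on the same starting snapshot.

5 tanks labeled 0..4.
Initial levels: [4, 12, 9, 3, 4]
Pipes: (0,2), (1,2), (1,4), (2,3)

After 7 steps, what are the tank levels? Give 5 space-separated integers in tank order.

Answer: 7 7 5 7 6

Derivation:
Step 1: flows [2->0,1->2,1->4,2->3] -> levels [5 10 8 4 5]
Step 2: flows [2->0,1->2,1->4,2->3] -> levels [6 8 7 5 6]
Step 3: flows [2->0,1->2,1->4,2->3] -> levels [7 6 6 6 7]
Step 4: flows [0->2,1=2,4->1,2=3] -> levels [6 7 7 6 6]
Step 5: flows [2->0,1=2,1->4,2->3] -> levels [7 6 5 7 7]
Step 6: flows [0->2,1->2,4->1,3->2] -> levels [6 6 8 6 6]
Step 7: flows [2->0,2->1,1=4,2->3] -> levels [7 7 5 7 6]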